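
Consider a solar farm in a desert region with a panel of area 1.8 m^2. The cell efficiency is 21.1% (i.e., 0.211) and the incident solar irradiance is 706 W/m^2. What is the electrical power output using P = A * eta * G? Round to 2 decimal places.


Use the solar power formula P = A * eta * G.
Given: A = 1.8 m^2, eta = 0.211, G = 706 W/m^2
P = 1.8 * 0.211 * 706
P = 268.14 W

268.14


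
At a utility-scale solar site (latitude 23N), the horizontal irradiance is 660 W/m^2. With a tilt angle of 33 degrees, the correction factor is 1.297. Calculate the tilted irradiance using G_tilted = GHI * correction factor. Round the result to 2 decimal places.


Identify the given values:
  GHI = 660 W/m^2, tilt correction factor = 1.297
Apply the formula G_tilted = GHI * factor:
  G_tilted = 660 * 1.297
  G_tilted = 856.02 W/m^2

856.02


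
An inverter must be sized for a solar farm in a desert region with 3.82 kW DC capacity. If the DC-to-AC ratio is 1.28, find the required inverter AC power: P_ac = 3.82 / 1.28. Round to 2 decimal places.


The inverter AC capacity is determined by the DC/AC ratio.
Given: P_dc = 3.82 kW, DC/AC ratio = 1.28
P_ac = P_dc / ratio = 3.82 / 1.28
P_ac = 2.98 kW

2.98


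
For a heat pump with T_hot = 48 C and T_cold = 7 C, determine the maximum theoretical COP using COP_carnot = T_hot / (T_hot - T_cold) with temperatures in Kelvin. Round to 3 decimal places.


Convert to Kelvin:
  T_hot = 48 + 273.15 = 321.15 K
  T_cold = 7 + 273.15 = 280.15 K
Apply Carnot COP formula:
  COP = T_hot_K / (T_hot_K - T_cold_K) = 321.15 / 41.0
  COP = 7.833

7.833


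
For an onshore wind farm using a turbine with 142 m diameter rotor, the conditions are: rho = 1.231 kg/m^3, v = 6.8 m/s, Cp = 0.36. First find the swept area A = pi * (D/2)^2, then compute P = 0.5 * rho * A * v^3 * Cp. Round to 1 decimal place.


Step 1 -- Compute swept area:
  A = pi * (D/2)^2 = pi * (142/2)^2 = 15836.77 m^2
Step 2 -- Apply wind power equation:
  P = 0.5 * rho * A * v^3 * Cp
  v^3 = 6.8^3 = 314.432
  P = 0.5 * 1.231 * 15836.77 * 314.432 * 0.36
  P = 1103376.8 W

1103376.8


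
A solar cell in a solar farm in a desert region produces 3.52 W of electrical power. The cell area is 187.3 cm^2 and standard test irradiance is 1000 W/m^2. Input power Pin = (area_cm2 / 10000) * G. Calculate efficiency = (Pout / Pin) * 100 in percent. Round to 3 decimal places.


First compute the input power:
  Pin = area_cm2 / 10000 * G = 187.3 / 10000 * 1000 = 18.73 W
Then compute efficiency:
  Efficiency = (Pout / Pin) * 100 = (3.52 / 18.73) * 100
  Efficiency = 18.793%

18.793


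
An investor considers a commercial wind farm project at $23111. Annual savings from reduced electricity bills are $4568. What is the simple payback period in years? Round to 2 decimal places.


Simple payback period = initial cost / annual savings
Payback = 23111 / 4568
Payback = 5.06 years

5.06


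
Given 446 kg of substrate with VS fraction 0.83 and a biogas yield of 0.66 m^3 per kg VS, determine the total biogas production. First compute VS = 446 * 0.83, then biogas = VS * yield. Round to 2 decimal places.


Compute volatile solids:
  VS = mass * VS_fraction = 446 * 0.83 = 370.18 kg
Calculate biogas volume:
  Biogas = VS * specific_yield = 370.18 * 0.66
  Biogas = 244.32 m^3

244.32


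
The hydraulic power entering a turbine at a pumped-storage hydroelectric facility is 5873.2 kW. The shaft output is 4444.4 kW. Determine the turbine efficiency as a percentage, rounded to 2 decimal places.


Turbine efficiency = (output power / input power) * 100
eta = (4444.4 / 5873.2) * 100
eta = 75.67%

75.67


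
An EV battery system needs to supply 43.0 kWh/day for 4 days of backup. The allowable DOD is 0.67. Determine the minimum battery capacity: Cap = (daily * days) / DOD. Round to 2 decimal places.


Total energy needed = daily * days = 43.0 * 4 = 172.0 kWh
Account for depth of discharge:
  Cap = total_energy / DOD = 172.0 / 0.67
  Cap = 256.72 kWh

256.72


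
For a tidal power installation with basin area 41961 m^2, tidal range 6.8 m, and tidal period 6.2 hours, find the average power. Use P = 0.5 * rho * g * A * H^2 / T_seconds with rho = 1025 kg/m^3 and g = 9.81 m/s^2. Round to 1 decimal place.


Convert period to seconds: T = 6.2 * 3600 = 22320.0 s
H^2 = 6.8^2 = 46.24
P = 0.5 * rho * g * A * H^2 / T
P = 0.5 * 1025 * 9.81 * 41961 * 46.24 / 22320.0
P = 437051.2 W

437051.2


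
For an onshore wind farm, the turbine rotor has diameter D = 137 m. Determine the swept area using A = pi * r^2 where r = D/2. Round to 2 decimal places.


Compute the rotor radius:
  r = D / 2 = 137 / 2 = 68.5 m
Calculate swept area:
  A = pi * r^2 = pi * 68.5^2
  A = 14741.14 m^2

14741.14


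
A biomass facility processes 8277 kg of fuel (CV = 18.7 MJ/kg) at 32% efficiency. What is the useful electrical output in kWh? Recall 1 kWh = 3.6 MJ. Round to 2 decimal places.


Total energy = mass * CV = 8277 * 18.7 = 154779.9 MJ
Useful energy = total * eta = 154779.9 * 0.32 = 49529.57 MJ
Convert to kWh: 49529.57 / 3.6
Useful energy = 13758.21 kWh

13758.21


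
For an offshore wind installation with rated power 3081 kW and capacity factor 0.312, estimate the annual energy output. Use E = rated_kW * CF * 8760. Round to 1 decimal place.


Annual energy = rated_kW * capacity_factor * hours_per_year
Given: P_rated = 3081 kW, CF = 0.312, hours = 8760
E = 3081 * 0.312 * 8760
E = 8420742.7 kWh

8420742.7


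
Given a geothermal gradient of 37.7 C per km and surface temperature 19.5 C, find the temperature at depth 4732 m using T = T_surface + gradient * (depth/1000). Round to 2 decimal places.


Convert depth to km: 4732 / 1000 = 4.732 km
Temperature increase = gradient * depth_km = 37.7 * 4.732 = 178.4 C
Temperature at depth = T_surface + delta_T = 19.5 + 178.4
T = 197.90 C

197.90


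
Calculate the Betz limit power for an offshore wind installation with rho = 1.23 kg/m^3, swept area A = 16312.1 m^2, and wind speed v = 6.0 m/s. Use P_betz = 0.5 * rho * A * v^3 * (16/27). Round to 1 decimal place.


The Betz coefficient Cp_max = 16/27 = 0.5926
v^3 = 6.0^3 = 216.0
P_betz = 0.5 * rho * A * v^3 * Cp_max
P_betz = 0.5 * 1.23 * 16312.1 * 216.0 * 0.5926
P_betz = 1284088.5 W

1284088.5


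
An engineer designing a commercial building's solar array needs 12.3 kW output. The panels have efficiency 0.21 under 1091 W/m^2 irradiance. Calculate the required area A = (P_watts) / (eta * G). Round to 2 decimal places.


Convert target power to watts: P = 12.3 * 1000 = 12300.0 W
Compute denominator: eta * G = 0.21 * 1091 = 229.11
Required area A = P / (eta * G) = 12300.0 / 229.11
A = 53.69 m^2

53.69


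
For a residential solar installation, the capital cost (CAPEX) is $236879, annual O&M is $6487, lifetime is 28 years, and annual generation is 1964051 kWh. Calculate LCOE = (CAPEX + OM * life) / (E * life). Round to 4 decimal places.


Total cost = CAPEX + OM * lifetime = 236879 + 6487 * 28 = 236879 + 181636 = 418515
Total generation = annual * lifetime = 1964051 * 28 = 54993428 kWh
LCOE = 418515 / 54993428
LCOE = 0.0076 $/kWh

0.0076


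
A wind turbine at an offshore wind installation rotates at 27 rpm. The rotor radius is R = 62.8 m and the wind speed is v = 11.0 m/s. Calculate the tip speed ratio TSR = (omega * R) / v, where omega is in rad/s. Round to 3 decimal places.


Convert rotational speed to rad/s:
  omega = 27 * 2 * pi / 60 = 2.8274 rad/s
Compute tip speed:
  v_tip = omega * R = 2.8274 * 62.8 = 177.563 m/s
Tip speed ratio:
  TSR = v_tip / v_wind = 177.563 / 11.0 = 16.142

16.142


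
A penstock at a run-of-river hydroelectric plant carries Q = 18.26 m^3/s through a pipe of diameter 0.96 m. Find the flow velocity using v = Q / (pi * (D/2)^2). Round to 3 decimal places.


Compute pipe cross-sectional area:
  A = pi * (D/2)^2 = pi * (0.96/2)^2 = 0.7238 m^2
Calculate velocity:
  v = Q / A = 18.26 / 0.7238
  v = 25.227 m/s

25.227


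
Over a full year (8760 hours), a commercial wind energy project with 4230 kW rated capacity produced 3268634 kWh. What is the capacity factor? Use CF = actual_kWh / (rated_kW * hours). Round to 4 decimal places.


Capacity factor = actual output / maximum possible output
Maximum possible = rated * hours = 4230 * 8760 = 37054800 kWh
CF = 3268634 / 37054800
CF = 0.0882

0.0882


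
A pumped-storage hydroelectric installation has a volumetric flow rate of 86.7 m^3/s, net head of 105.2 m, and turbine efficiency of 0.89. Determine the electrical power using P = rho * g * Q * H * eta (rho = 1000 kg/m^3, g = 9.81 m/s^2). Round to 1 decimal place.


Apply the hydropower formula P = rho * g * Q * H * eta
rho * g = 1000 * 9.81 = 9810.0
P = 9810.0 * 86.7 * 105.2 * 0.89
P = 79633142.0 W

79633142.0


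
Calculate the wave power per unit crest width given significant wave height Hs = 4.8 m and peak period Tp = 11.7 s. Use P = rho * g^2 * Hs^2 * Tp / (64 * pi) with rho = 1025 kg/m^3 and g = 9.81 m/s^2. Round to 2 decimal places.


Apply wave power formula:
  g^2 = 9.81^2 = 96.2361
  Hs^2 = 4.8^2 = 23.04
  Numerator = rho * g^2 * Hs^2 * Tp = 1025 * 96.2361 * 23.04 * 11.7 = 26590727.33
  Denominator = 64 * pi = 201.0619
  P = 26590727.33 / 201.0619 = 132251.43 W/m

132251.43


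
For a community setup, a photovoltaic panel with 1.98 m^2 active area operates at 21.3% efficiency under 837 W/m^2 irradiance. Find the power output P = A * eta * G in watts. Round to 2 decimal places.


Use the solar power formula P = A * eta * G.
Given: A = 1.98 m^2, eta = 0.213, G = 837 W/m^2
P = 1.98 * 0.213 * 837
P = 353.00 W

353.00


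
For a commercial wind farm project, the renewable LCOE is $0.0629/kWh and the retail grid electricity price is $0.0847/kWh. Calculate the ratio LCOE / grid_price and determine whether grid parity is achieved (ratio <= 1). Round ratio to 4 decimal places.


Compare LCOE to grid price:
  LCOE = $0.0629/kWh, Grid price = $0.0847/kWh
  Ratio = LCOE / grid_price = 0.0629 / 0.0847 = 0.7426
  Grid parity achieved (ratio <= 1)? yes

0.7426


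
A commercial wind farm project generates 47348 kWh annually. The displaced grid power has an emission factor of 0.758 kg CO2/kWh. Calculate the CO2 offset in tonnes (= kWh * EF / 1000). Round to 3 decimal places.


CO2 offset in kg = generation * emission_factor
CO2 offset = 47348 * 0.758 = 35889.78 kg
Convert to tonnes:
  CO2 offset = 35889.78 / 1000 = 35.890 tonnes

35.890


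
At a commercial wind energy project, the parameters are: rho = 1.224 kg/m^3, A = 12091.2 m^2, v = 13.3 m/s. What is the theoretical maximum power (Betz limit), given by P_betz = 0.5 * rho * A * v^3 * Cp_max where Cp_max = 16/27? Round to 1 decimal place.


The Betz coefficient Cp_max = 16/27 = 0.5926
v^3 = 13.3^3 = 2352.637
P_betz = 0.5 * rho * A * v^3 * Cp_max
P_betz = 0.5 * 1.224 * 12091.2 * 2352.637 * 0.5926
P_betz = 10316490.2 W

10316490.2


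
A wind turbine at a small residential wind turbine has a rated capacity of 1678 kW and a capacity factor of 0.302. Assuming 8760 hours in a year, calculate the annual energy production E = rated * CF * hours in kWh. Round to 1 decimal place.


Annual energy = rated_kW * capacity_factor * hours_per_year
Given: P_rated = 1678 kW, CF = 0.302, hours = 8760
E = 1678 * 0.302 * 8760
E = 4439182.6 kWh

4439182.6


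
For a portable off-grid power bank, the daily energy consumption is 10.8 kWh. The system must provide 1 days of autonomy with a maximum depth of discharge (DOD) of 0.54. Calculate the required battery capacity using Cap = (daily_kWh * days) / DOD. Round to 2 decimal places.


Total energy needed = daily * days = 10.8 * 1 = 10.8 kWh
Account for depth of discharge:
  Cap = total_energy / DOD = 10.8 / 0.54
  Cap = 20.00 kWh

20.00


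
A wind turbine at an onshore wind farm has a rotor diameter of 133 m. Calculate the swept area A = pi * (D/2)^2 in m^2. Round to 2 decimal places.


Compute the rotor radius:
  r = D / 2 = 133 / 2 = 66.5 m
Calculate swept area:
  A = pi * r^2 = pi * 66.5^2
  A = 13892.91 m^2

13892.91


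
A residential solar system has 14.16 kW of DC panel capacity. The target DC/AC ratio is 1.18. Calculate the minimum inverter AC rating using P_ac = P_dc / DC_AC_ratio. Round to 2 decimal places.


The inverter AC capacity is determined by the DC/AC ratio.
Given: P_dc = 14.16 kW, DC/AC ratio = 1.18
P_ac = P_dc / ratio = 14.16 / 1.18
P_ac = 12.00 kW

12.00


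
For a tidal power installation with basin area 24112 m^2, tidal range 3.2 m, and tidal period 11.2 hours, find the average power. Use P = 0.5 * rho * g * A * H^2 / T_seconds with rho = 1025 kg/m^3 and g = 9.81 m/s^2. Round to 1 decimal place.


Convert period to seconds: T = 11.2 * 3600 = 40320.0 s
H^2 = 3.2^2 = 10.24
P = 0.5 * rho * g * A * H^2 / T
P = 0.5 * 1025 * 9.81 * 24112 * 10.24 / 40320.0
P = 30787.6 W

30787.6


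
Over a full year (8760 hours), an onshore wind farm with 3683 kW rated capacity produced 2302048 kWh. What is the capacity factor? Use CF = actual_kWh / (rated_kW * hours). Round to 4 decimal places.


Capacity factor = actual output / maximum possible output
Maximum possible = rated * hours = 3683 * 8760 = 32263080 kWh
CF = 2302048 / 32263080
CF = 0.0714

0.0714


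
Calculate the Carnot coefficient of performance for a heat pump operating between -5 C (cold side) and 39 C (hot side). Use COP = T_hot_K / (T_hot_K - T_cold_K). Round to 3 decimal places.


Convert to Kelvin:
  T_hot = 39 + 273.15 = 312.15 K
  T_cold = -5 + 273.15 = 268.15 K
Apply Carnot COP formula:
  COP = T_hot_K / (T_hot_K - T_cold_K) = 312.15 / 44.0
  COP = 7.094

7.094


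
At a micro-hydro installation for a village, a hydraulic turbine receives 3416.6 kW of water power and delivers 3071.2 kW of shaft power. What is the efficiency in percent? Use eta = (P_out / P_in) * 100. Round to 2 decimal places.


Turbine efficiency = (output power / input power) * 100
eta = (3071.2 / 3416.6) * 100
eta = 89.89%

89.89


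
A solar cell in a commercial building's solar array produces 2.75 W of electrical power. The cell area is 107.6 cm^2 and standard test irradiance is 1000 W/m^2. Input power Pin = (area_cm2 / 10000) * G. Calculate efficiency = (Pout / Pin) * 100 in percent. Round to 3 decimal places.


First compute the input power:
  Pin = area_cm2 / 10000 * G = 107.6 / 10000 * 1000 = 10.76 W
Then compute efficiency:
  Efficiency = (Pout / Pin) * 100 = (2.75 / 10.76) * 100
  Efficiency = 25.558%

25.558


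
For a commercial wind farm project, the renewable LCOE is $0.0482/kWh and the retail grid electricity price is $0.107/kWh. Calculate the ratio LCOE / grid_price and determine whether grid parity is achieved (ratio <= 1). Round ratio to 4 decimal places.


Compare LCOE to grid price:
  LCOE = $0.0482/kWh, Grid price = $0.107/kWh
  Ratio = LCOE / grid_price = 0.0482 / 0.107 = 0.4505
  Grid parity achieved (ratio <= 1)? yes

0.4505


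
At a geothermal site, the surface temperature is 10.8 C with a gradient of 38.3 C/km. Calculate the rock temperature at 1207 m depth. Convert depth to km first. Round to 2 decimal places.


Convert depth to km: 1207 / 1000 = 1.207 km
Temperature increase = gradient * depth_km = 38.3 * 1.207 = 46.23 C
Temperature at depth = T_surface + delta_T = 10.8 + 46.23
T = 57.03 C

57.03


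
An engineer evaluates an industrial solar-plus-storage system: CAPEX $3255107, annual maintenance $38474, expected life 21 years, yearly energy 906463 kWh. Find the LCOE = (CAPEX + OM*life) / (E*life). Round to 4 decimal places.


Total cost = CAPEX + OM * lifetime = 3255107 + 38474 * 21 = 3255107 + 807954 = 4063061
Total generation = annual * lifetime = 906463 * 21 = 19035723 kWh
LCOE = 4063061 / 19035723
LCOE = 0.2134 $/kWh

0.2134


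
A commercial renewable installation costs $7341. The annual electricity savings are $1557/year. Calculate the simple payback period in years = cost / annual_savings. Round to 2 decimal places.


Simple payback period = initial cost / annual savings
Payback = 7341 / 1557
Payback = 4.71 years

4.71


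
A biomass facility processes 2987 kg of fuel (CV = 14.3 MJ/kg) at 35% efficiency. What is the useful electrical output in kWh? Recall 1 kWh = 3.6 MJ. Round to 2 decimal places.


Total energy = mass * CV = 2987 * 14.3 = 42714.1 MJ
Useful energy = total * eta = 42714.1 * 0.35 = 14949.94 MJ
Convert to kWh: 14949.94 / 3.6
Useful energy = 4152.76 kWh

4152.76


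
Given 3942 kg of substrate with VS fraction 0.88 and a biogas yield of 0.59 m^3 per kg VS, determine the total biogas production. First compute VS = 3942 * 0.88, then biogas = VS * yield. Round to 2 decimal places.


Compute volatile solids:
  VS = mass * VS_fraction = 3942 * 0.88 = 3468.96 kg
Calculate biogas volume:
  Biogas = VS * specific_yield = 3468.96 * 0.59
  Biogas = 2046.69 m^3

2046.69


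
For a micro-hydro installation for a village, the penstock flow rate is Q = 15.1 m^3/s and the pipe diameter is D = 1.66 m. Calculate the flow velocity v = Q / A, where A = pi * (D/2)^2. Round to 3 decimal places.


Compute pipe cross-sectional area:
  A = pi * (D/2)^2 = pi * (1.66/2)^2 = 2.1642 m^2
Calculate velocity:
  v = Q / A = 15.1 / 2.1642
  v = 6.977 m/s

6.977


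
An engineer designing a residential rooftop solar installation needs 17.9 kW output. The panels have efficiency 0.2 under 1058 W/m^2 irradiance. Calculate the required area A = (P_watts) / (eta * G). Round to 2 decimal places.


Convert target power to watts: P = 17.9 * 1000 = 17900.0 W
Compute denominator: eta * G = 0.2 * 1058 = 211.6
Required area A = P / (eta * G) = 17900.0 / 211.6
A = 84.59 m^2

84.59


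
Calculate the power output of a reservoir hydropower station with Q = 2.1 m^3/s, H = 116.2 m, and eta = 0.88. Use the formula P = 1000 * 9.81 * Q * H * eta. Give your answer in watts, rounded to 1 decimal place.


Apply the hydropower formula P = rho * g * Q * H * eta
rho * g = 1000 * 9.81 = 9810.0
P = 9810.0 * 2.1 * 116.2 * 0.88
P = 2106575.9 W

2106575.9


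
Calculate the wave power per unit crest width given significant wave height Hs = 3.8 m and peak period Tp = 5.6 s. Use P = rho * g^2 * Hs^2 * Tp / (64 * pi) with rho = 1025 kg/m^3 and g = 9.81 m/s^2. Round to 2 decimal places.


Apply wave power formula:
  g^2 = 9.81^2 = 96.2361
  Hs^2 = 3.8^2 = 14.44
  Numerator = rho * g^2 * Hs^2 * Tp = 1025 * 96.2361 * 14.44 * 5.6 = 7976586.89
  Denominator = 64 * pi = 201.0619
  P = 7976586.89 / 201.0619 = 39672.29 W/m

39672.29


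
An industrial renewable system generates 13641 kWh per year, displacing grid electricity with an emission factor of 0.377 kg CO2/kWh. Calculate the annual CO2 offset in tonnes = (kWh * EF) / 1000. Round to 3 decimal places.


CO2 offset in kg = generation * emission_factor
CO2 offset = 13641 * 0.377 = 5142.66 kg
Convert to tonnes:
  CO2 offset = 5142.66 / 1000 = 5.143 tonnes

5.143


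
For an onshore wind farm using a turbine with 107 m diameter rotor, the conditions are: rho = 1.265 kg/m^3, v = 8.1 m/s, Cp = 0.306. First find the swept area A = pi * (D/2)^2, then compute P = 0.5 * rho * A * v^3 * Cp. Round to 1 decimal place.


Step 1 -- Compute swept area:
  A = pi * (D/2)^2 = pi * (107/2)^2 = 8992.02 m^2
Step 2 -- Apply wind power equation:
  P = 0.5 * rho * A * v^3 * Cp
  v^3 = 8.1^3 = 531.441
  P = 0.5 * 1.265 * 8992.02 * 531.441 * 0.306
  P = 924899.3 W

924899.3


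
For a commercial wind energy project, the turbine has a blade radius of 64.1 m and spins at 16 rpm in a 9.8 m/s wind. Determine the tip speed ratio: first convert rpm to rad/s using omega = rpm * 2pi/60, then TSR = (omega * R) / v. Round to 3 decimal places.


Convert rotational speed to rad/s:
  omega = 16 * 2 * pi / 60 = 1.6755 rad/s
Compute tip speed:
  v_tip = omega * R = 1.6755 * 64.1 = 107.401 m/s
Tip speed ratio:
  TSR = v_tip / v_wind = 107.401 / 9.8 = 10.959

10.959


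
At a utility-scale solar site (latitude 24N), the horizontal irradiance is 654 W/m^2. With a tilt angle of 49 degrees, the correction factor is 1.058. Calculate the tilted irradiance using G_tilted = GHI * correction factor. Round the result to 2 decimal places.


Identify the given values:
  GHI = 654 W/m^2, tilt correction factor = 1.058
Apply the formula G_tilted = GHI * factor:
  G_tilted = 654 * 1.058
  G_tilted = 691.93 W/m^2

691.93


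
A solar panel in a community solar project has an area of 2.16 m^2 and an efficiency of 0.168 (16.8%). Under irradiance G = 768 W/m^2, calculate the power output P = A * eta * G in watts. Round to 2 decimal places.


Use the solar power formula P = A * eta * G.
Given: A = 2.16 m^2, eta = 0.168, G = 768 W/m^2
P = 2.16 * 0.168 * 768
P = 278.69 W

278.69


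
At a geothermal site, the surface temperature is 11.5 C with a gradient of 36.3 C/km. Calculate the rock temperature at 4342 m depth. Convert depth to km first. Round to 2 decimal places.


Convert depth to km: 4342 / 1000 = 4.342 km
Temperature increase = gradient * depth_km = 36.3 * 4.342 = 157.61 C
Temperature at depth = T_surface + delta_T = 11.5 + 157.61
T = 169.11 C

169.11


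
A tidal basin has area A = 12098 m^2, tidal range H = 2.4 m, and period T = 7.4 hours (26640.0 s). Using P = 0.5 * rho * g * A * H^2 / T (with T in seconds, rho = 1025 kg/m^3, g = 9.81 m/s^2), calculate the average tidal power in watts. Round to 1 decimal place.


Convert period to seconds: T = 7.4 * 3600 = 26640.0 s
H^2 = 2.4^2 = 5.76
P = 0.5 * rho * g * A * H^2 / T
P = 0.5 * 1025 * 9.81 * 12098 * 5.76 / 26640.0
P = 13151.2 W

13151.2


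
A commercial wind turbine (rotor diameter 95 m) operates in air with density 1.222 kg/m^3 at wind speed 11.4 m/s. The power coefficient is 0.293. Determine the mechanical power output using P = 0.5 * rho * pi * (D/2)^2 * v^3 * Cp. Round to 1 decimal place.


Step 1 -- Compute swept area:
  A = pi * (D/2)^2 = pi * (95/2)^2 = 7088.22 m^2
Step 2 -- Apply wind power equation:
  P = 0.5 * rho * A * v^3 * Cp
  v^3 = 11.4^3 = 1481.544
  P = 0.5 * 1.222 * 7088.22 * 1481.544 * 0.293
  P = 1880011.4 W

1880011.4


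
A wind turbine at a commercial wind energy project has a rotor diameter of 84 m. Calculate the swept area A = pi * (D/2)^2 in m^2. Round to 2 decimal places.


Compute the rotor radius:
  r = D / 2 = 84 / 2 = 42.0 m
Calculate swept area:
  A = pi * r^2 = pi * 42.0^2
  A = 5541.77 m^2

5541.77


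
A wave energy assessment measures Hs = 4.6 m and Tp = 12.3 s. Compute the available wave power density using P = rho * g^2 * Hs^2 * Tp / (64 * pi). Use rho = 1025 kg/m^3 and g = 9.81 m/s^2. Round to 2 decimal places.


Apply wave power formula:
  g^2 = 9.81^2 = 96.2361
  Hs^2 = 4.6^2 = 21.16
  Numerator = rho * g^2 * Hs^2 * Tp = 1025 * 96.2361 * 21.16 * 12.3 = 25673356.71
  Denominator = 64 * pi = 201.0619
  P = 25673356.71 / 201.0619 = 127688.80 W/m

127688.80


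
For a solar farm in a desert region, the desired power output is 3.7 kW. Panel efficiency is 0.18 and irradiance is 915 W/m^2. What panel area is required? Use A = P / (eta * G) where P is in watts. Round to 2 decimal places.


Convert target power to watts: P = 3.7 * 1000 = 3700.0 W
Compute denominator: eta * G = 0.18 * 915 = 164.7
Required area A = P / (eta * G) = 3700.0 / 164.7
A = 22.47 m^2

22.47


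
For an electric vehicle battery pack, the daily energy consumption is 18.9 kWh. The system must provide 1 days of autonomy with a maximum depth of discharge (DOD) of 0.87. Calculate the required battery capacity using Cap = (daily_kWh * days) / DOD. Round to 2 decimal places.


Total energy needed = daily * days = 18.9 * 1 = 18.9 kWh
Account for depth of discharge:
  Cap = total_energy / DOD = 18.9 / 0.87
  Cap = 21.72 kWh

21.72


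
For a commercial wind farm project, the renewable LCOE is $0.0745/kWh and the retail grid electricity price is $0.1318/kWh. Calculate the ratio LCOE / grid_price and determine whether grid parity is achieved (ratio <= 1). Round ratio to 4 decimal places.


Compare LCOE to grid price:
  LCOE = $0.0745/kWh, Grid price = $0.1318/kWh
  Ratio = LCOE / grid_price = 0.0745 / 0.1318 = 0.5653
  Grid parity achieved (ratio <= 1)? yes

0.5653


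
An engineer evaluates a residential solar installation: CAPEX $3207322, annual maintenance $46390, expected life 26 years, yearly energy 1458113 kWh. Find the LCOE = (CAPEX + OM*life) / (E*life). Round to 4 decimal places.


Total cost = CAPEX + OM * lifetime = 3207322 + 46390 * 26 = 3207322 + 1206140 = 4413462
Total generation = annual * lifetime = 1458113 * 26 = 37910938 kWh
LCOE = 4413462 / 37910938
LCOE = 0.1164 $/kWh

0.1164


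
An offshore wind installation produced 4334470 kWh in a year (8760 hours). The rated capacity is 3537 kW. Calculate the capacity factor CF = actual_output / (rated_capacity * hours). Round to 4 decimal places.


Capacity factor = actual output / maximum possible output
Maximum possible = rated * hours = 3537 * 8760 = 30984120 kWh
CF = 4334470 / 30984120
CF = 0.1399

0.1399


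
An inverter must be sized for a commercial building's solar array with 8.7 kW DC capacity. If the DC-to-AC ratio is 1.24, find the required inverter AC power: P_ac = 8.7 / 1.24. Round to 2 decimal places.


The inverter AC capacity is determined by the DC/AC ratio.
Given: P_dc = 8.7 kW, DC/AC ratio = 1.24
P_ac = P_dc / ratio = 8.7 / 1.24
P_ac = 7.02 kW

7.02


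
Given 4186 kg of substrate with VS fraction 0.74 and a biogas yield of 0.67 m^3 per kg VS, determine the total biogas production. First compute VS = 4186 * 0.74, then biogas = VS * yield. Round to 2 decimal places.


Compute volatile solids:
  VS = mass * VS_fraction = 4186 * 0.74 = 3097.64 kg
Calculate biogas volume:
  Biogas = VS * specific_yield = 3097.64 * 0.67
  Biogas = 2075.42 m^3

2075.42


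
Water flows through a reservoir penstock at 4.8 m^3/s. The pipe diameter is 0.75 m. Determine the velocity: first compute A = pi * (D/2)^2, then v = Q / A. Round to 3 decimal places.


Compute pipe cross-sectional area:
  A = pi * (D/2)^2 = pi * (0.75/2)^2 = 0.4418 m^2
Calculate velocity:
  v = Q / A = 4.8 / 0.4418
  v = 10.865 m/s

10.865


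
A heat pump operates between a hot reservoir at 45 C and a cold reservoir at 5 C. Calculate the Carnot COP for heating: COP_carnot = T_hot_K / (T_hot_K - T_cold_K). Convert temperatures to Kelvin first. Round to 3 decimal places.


Convert to Kelvin:
  T_hot = 45 + 273.15 = 318.15 K
  T_cold = 5 + 273.15 = 278.15 K
Apply Carnot COP formula:
  COP = T_hot_K / (T_hot_K - T_cold_K) = 318.15 / 40.0
  COP = 7.954

7.954


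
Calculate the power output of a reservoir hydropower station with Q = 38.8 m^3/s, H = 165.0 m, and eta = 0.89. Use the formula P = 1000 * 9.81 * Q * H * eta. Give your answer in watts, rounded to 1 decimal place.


Apply the hydropower formula P = rho * g * Q * H * eta
rho * g = 1000 * 9.81 = 9810.0
P = 9810.0 * 38.8 * 165.0 * 0.89
P = 55895221.8 W

55895221.8


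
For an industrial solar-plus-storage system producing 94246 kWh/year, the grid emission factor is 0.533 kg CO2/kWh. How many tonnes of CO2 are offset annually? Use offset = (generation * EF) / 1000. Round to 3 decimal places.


CO2 offset in kg = generation * emission_factor
CO2 offset = 94246 * 0.533 = 50233.12 kg
Convert to tonnes:
  CO2 offset = 50233.12 / 1000 = 50.233 tonnes

50.233


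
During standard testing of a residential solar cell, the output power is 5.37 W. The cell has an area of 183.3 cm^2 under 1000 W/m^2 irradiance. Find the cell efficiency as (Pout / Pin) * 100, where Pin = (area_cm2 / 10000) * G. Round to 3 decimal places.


First compute the input power:
  Pin = area_cm2 / 10000 * G = 183.3 / 10000 * 1000 = 18.33 W
Then compute efficiency:
  Efficiency = (Pout / Pin) * 100 = (5.37 / 18.33) * 100
  Efficiency = 29.296%

29.296


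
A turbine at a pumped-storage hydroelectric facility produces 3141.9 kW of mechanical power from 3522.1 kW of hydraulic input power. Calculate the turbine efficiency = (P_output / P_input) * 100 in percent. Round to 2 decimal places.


Turbine efficiency = (output power / input power) * 100
eta = (3141.9 / 3522.1) * 100
eta = 89.21%

89.21


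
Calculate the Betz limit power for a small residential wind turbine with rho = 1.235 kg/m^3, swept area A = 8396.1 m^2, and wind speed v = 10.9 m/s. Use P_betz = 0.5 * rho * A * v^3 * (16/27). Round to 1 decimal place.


The Betz coefficient Cp_max = 16/27 = 0.5926
v^3 = 10.9^3 = 1295.029
P_betz = 0.5 * rho * A * v^3 * Cp_max
P_betz = 0.5 * 1.235 * 8396.1 * 1295.029 * 0.5926
P_betz = 3978783.2 W

3978783.2


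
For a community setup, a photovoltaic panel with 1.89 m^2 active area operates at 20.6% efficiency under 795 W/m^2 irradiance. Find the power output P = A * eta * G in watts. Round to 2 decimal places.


Use the solar power formula P = A * eta * G.
Given: A = 1.89 m^2, eta = 0.206, G = 795 W/m^2
P = 1.89 * 0.206 * 795
P = 309.53 W

309.53


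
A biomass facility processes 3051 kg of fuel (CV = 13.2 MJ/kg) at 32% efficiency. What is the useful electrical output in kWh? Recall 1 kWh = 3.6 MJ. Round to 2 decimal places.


Total energy = mass * CV = 3051 * 13.2 = 40273.2 MJ
Useful energy = total * eta = 40273.2 * 0.32 = 12887.42 MJ
Convert to kWh: 12887.42 / 3.6
Useful energy = 3579.84 kWh

3579.84


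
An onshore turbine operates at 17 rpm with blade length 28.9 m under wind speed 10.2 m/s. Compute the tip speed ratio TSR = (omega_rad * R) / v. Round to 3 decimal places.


Convert rotational speed to rad/s:
  omega = 17 * 2 * pi / 60 = 1.7802 rad/s
Compute tip speed:
  v_tip = omega * R = 1.7802 * 28.9 = 51.449 m/s
Tip speed ratio:
  TSR = v_tip / v_wind = 51.449 / 10.2 = 5.044

5.044


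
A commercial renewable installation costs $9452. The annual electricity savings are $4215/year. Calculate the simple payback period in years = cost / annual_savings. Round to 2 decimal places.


Simple payback period = initial cost / annual savings
Payback = 9452 / 4215
Payback = 2.24 years

2.24


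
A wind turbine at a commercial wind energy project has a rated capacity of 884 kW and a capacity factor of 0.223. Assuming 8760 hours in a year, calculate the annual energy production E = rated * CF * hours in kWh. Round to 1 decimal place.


Annual energy = rated_kW * capacity_factor * hours_per_year
Given: P_rated = 884 kW, CF = 0.223, hours = 8760
E = 884 * 0.223 * 8760
E = 1726876.3 kWh

1726876.3


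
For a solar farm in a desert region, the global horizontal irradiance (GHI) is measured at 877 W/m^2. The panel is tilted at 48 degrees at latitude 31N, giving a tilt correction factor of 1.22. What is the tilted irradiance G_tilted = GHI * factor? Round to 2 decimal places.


Identify the given values:
  GHI = 877 W/m^2, tilt correction factor = 1.22
Apply the formula G_tilted = GHI * factor:
  G_tilted = 877 * 1.22
  G_tilted = 1069.94 W/m^2

1069.94


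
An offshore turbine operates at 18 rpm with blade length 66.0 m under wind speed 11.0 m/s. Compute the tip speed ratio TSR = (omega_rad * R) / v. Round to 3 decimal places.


Convert rotational speed to rad/s:
  omega = 18 * 2 * pi / 60 = 1.885 rad/s
Compute tip speed:
  v_tip = omega * R = 1.885 * 66.0 = 124.407 m/s
Tip speed ratio:
  TSR = v_tip / v_wind = 124.407 / 11.0 = 11.310

11.310


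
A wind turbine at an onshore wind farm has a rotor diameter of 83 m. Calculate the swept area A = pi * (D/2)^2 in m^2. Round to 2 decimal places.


Compute the rotor radius:
  r = D / 2 = 83 / 2 = 41.5 m
Calculate swept area:
  A = pi * r^2 = pi * 41.5^2
  A = 5410.61 m^2

5410.61


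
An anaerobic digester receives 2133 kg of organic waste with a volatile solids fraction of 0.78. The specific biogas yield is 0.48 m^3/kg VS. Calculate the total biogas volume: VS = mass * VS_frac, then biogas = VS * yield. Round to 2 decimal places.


Compute volatile solids:
  VS = mass * VS_fraction = 2133 * 0.78 = 1663.74 kg
Calculate biogas volume:
  Biogas = VS * specific_yield = 1663.74 * 0.48
  Biogas = 798.60 m^3

798.60


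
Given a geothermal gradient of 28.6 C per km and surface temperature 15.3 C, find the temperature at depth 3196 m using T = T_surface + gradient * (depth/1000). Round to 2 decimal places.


Convert depth to km: 3196 / 1000 = 3.196 km
Temperature increase = gradient * depth_km = 28.6 * 3.196 = 91.41 C
Temperature at depth = T_surface + delta_T = 15.3 + 91.41
T = 106.71 C

106.71


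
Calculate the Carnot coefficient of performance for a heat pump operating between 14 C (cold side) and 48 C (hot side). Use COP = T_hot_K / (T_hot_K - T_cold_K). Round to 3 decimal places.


Convert to Kelvin:
  T_hot = 48 + 273.15 = 321.15 K
  T_cold = 14 + 273.15 = 287.15 K
Apply Carnot COP formula:
  COP = T_hot_K / (T_hot_K - T_cold_K) = 321.15 / 34.0
  COP = 9.446

9.446


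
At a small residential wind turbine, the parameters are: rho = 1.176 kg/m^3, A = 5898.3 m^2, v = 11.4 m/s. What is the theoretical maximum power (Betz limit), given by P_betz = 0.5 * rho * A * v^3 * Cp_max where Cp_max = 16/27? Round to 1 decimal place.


The Betz coefficient Cp_max = 16/27 = 0.5926
v^3 = 11.4^3 = 1481.544
P_betz = 0.5 * rho * A * v^3 * Cp_max
P_betz = 0.5 * 1.176 * 5898.3 * 1481.544 * 0.5926
P_betz = 3044913.5 W

3044913.5


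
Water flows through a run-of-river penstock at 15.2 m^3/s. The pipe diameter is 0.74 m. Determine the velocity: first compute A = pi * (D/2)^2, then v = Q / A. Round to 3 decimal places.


Compute pipe cross-sectional area:
  A = pi * (D/2)^2 = pi * (0.74/2)^2 = 0.4301 m^2
Calculate velocity:
  v = Q / A = 15.2 / 0.4301
  v = 35.342 m/s

35.342


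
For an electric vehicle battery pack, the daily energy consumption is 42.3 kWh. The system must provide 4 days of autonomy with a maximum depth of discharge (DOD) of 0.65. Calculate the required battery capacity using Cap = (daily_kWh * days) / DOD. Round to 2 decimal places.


Total energy needed = daily * days = 42.3 * 4 = 169.2 kWh
Account for depth of discharge:
  Cap = total_energy / DOD = 169.2 / 0.65
  Cap = 260.31 kWh

260.31


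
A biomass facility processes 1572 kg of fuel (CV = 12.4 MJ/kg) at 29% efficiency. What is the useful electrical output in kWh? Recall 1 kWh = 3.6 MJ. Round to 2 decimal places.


Total energy = mass * CV = 1572 * 12.4 = 19492.8 MJ
Useful energy = total * eta = 19492.8 * 0.29 = 5652.91 MJ
Convert to kWh: 5652.91 / 3.6
Useful energy = 1570.25 kWh

1570.25


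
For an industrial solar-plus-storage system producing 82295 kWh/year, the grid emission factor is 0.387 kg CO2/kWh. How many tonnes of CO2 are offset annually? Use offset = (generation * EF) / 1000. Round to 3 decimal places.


CO2 offset in kg = generation * emission_factor
CO2 offset = 82295 * 0.387 = 31848.17 kg
Convert to tonnes:
  CO2 offset = 31848.17 / 1000 = 31.848 tonnes

31.848


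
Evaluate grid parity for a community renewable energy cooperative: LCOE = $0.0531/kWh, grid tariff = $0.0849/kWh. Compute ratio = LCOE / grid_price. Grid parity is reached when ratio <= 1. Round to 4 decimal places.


Compare LCOE to grid price:
  LCOE = $0.0531/kWh, Grid price = $0.0849/kWh
  Ratio = LCOE / grid_price = 0.0531 / 0.0849 = 0.6254
  Grid parity achieved (ratio <= 1)? yes

0.6254


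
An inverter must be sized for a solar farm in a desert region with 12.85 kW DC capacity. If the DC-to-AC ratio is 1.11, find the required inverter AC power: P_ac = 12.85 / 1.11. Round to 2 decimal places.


The inverter AC capacity is determined by the DC/AC ratio.
Given: P_dc = 12.85 kW, DC/AC ratio = 1.11
P_ac = P_dc / ratio = 12.85 / 1.11
P_ac = 11.58 kW

11.58


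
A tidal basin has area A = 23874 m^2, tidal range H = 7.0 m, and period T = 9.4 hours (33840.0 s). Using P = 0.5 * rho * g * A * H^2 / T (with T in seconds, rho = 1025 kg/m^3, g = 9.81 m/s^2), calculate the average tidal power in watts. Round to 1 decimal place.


Convert period to seconds: T = 9.4 * 3600 = 33840.0 s
H^2 = 7.0^2 = 49.0
P = 0.5 * rho * g * A * H^2 / T
P = 0.5 * 1025 * 9.81 * 23874 * 49.0 / 33840.0
P = 173801.6 W

173801.6


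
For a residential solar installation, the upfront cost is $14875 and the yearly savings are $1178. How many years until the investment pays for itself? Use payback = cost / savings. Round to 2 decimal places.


Simple payback period = initial cost / annual savings
Payback = 14875 / 1178
Payback = 12.63 years

12.63


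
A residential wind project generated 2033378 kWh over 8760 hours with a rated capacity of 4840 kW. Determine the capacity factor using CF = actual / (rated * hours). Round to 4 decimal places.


Capacity factor = actual output / maximum possible output
Maximum possible = rated * hours = 4840 * 8760 = 42398400 kWh
CF = 2033378 / 42398400
CF = 0.0480

0.0480


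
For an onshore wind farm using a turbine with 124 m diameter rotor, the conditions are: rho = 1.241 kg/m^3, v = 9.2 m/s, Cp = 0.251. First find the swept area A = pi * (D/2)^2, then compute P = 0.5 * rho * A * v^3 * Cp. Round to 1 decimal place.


Step 1 -- Compute swept area:
  A = pi * (D/2)^2 = pi * (124/2)^2 = 12076.28 m^2
Step 2 -- Apply wind power equation:
  P = 0.5 * rho * A * v^3 * Cp
  v^3 = 9.2^3 = 778.688
  P = 0.5 * 1.241 * 12076.28 * 778.688 * 0.251
  P = 1464577.1 W

1464577.1


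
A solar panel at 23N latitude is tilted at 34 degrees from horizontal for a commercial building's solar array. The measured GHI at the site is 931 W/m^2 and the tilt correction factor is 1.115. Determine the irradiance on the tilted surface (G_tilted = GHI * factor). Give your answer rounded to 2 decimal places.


Identify the given values:
  GHI = 931 W/m^2, tilt correction factor = 1.115
Apply the formula G_tilted = GHI * factor:
  G_tilted = 931 * 1.115
  G_tilted = 1038.07 W/m^2

1038.07


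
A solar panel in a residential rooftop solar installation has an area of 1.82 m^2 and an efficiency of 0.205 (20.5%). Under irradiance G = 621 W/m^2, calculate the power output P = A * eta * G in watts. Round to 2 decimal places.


Use the solar power formula P = A * eta * G.
Given: A = 1.82 m^2, eta = 0.205, G = 621 W/m^2
P = 1.82 * 0.205 * 621
P = 231.70 W

231.70


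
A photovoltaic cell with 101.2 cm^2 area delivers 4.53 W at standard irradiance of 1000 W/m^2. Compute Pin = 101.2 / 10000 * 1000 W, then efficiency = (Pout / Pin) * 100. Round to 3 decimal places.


First compute the input power:
  Pin = area_cm2 / 10000 * G = 101.2 / 10000 * 1000 = 10.12 W
Then compute efficiency:
  Efficiency = (Pout / Pin) * 100 = (4.53 / 10.12) * 100
  Efficiency = 44.763%

44.763


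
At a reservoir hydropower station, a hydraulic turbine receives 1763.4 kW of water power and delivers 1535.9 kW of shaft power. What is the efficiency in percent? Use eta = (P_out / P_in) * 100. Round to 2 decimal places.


Turbine efficiency = (output power / input power) * 100
eta = (1535.9 / 1763.4) * 100
eta = 87.10%

87.10


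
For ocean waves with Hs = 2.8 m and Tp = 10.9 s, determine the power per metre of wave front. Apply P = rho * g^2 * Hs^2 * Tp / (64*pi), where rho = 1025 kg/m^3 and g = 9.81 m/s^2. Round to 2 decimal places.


Apply wave power formula:
  g^2 = 9.81^2 = 96.2361
  Hs^2 = 2.8^2 = 7.84
  Numerator = rho * g^2 * Hs^2 * Tp = 1025 * 96.2361 * 7.84 * 10.9 = 8429550.97
  Denominator = 64 * pi = 201.0619
  P = 8429550.97 / 201.0619 = 41925.15 W/m

41925.15


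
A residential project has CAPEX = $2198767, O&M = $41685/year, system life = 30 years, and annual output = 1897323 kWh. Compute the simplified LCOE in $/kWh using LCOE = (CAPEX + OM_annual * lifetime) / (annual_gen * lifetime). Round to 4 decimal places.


Total cost = CAPEX + OM * lifetime = 2198767 + 41685 * 30 = 2198767 + 1250550 = 3449317
Total generation = annual * lifetime = 1897323 * 30 = 56919690 kWh
LCOE = 3449317 / 56919690
LCOE = 0.0606 $/kWh

0.0606


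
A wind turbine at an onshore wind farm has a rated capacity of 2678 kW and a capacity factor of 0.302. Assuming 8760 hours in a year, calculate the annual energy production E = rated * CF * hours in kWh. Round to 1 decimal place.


Annual energy = rated_kW * capacity_factor * hours_per_year
Given: P_rated = 2678 kW, CF = 0.302, hours = 8760
E = 2678 * 0.302 * 8760
E = 7084702.6 kWh

7084702.6
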